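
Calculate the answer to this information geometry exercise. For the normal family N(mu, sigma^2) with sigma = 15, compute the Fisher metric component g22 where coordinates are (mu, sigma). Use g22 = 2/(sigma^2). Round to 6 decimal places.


For the 2-parameter normal family, the Fisher metric has:
  g11 = 1/sigma^2, g22 = 2/sigma^2.
sigma = 15, sigma^2 = 225.
g22 = 0.008889

0.008889


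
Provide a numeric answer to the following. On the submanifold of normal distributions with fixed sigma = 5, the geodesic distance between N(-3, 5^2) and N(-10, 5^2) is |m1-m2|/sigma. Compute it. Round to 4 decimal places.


On the fixed-variance normal subfamily, geodesic distance = |m1-m2|/sigma.
|-3 - -10| = 7.
sigma = 5.
d = 7/5 = 1.4000

1.4000


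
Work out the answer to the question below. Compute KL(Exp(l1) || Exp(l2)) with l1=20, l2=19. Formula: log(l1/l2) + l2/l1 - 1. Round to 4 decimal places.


KL divergence for exponential family:
KL = log(l1/l2) + l2/l1 - 1.
log(20/19) = 0.051293.
19/20 = 0.95.
KL = 0.051293 + 0.95 - 1 = 0.0013

0.0013


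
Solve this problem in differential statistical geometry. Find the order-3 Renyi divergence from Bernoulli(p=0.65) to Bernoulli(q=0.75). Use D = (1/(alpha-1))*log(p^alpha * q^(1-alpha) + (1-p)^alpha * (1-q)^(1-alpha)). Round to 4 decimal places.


Renyi divergence of order alpha between Bernoulli distributions:
D = (1/(alpha-1))*log(p^alpha * q^(1-alpha) + (1-p)^alpha * (1-q)^(1-alpha)).
alpha = 3, p = 0.65, q = 0.75.
p^alpha * q^(1-alpha) = 0.65^3 * 0.75^-2 = 0.488222.
(1-p)^alpha * (1-q)^(1-alpha) = 0.35^3 * 0.25^-2 = 0.686.
sum = 0.488222 + 0.686 = 1.174222.
D = (1/2)*log(1.174222) = 0.0803

0.0803


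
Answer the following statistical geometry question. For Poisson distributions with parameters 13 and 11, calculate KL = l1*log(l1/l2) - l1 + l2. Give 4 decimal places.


KL divergence for Poisson:
KL = l1*log(l1/l2) - l1 + l2.
l1 = 13, l2 = 11.
log(13/11) = 0.167054.
l1*log(l1/l2) = 13 * 0.167054 = 2.171703.
KL = 2.171703 - 13 + 11 = 0.1717

0.1717


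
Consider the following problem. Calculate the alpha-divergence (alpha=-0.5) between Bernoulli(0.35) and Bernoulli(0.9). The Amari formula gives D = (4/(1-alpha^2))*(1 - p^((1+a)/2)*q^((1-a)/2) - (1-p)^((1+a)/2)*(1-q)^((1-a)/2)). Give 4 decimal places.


Amari alpha-divergence:
D = (4/(1-alpha^2))*(1 - p^((1+a)/2)*q^((1-a)/2) - (1-p)^((1+a)/2)*(1-q)^((1-a)/2)).
alpha = -0.5, p = 0.35, q = 0.9.
e1 = (1+alpha)/2 = 0.25, e2 = (1-alpha)/2 = 0.75.
t1 = p^e1 * q^e2 = 0.35^0.25 * 0.9^0.75 = 0.710721.
t2 = (1-p)^e1 * (1-q)^e2 = 0.65^0.25 * 0.1^0.75 = 0.159672.
4/(1-alpha^2) = 5.333333.
D = 5.333333*(1 - 0.710721 - 0.159672) = 0.6912

0.6912


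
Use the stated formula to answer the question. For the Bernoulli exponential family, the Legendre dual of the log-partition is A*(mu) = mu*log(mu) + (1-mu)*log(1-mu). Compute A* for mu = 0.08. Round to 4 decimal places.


Legendre transform for Bernoulli:
A*(mu) = mu*log(mu) + (1-mu)*log(1-mu).
mu = 0.08, 1-mu = 0.92.
mu*log(mu) = 0.08*log(0.08) = -0.202058.
(1-mu)*log(1-mu) = 0.92*log(0.92) = -0.076711.
A* = -0.202058 + -0.076711 = -0.2788

-0.2788


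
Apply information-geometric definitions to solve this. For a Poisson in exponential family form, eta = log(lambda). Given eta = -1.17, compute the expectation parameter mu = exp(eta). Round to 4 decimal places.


Expectation parameter for Poisson exponential family:
mu = exp(eta).
eta = -1.17.
mu = exp(-1.17) = 0.3104

0.3104


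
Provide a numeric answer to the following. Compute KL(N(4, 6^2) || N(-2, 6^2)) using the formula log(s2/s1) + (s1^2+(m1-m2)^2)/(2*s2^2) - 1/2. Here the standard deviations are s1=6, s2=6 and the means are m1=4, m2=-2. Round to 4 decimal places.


KL divergence between normal distributions:
KL = log(s2/s1) + (s1^2 + (m1-m2)^2)/(2*s2^2) - 1/2.
log(6/6) = 0.0.
(6^2 + (4--2)^2)/(2*6^2) = (36 + 36)/72 = 1.0.
KL = 0.0 + 1.0 - 0.5 = 0.5000

0.5000


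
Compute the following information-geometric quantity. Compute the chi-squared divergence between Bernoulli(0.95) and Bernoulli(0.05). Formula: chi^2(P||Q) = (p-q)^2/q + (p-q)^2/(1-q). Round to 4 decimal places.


Chi-squared divergence between Bernoulli distributions:
chi^2 = (p-q)^2/q + (p-q)^2/(1-q).
p = 0.95, q = 0.05, p-q = 0.9.
(p-q)^2 = 0.81.
term1 = 0.81/0.05 = 16.2.
term2 = 0.81/0.95 = 0.852632.
chi^2 = 16.2 + 0.852632 = 17.0526

17.0526


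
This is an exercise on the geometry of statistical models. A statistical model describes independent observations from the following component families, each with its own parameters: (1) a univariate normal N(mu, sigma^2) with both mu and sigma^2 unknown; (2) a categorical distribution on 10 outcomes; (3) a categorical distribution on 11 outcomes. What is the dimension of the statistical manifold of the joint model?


The dimension of a statistical manifold equals the number of free
(independent) real parameters of the model. For a product of independent
blocks the parameter counts add.
- normal (mu, sigma^2): 2.
- categorical on 10 outcomes (probabilities sum to 1): 10-1 = 9.
- categorical on 11 outcomes (probabilities sum to 1): 11-1 = 10.
Total = 2 + 9 + 10 = 21.
Dimension = 21

21


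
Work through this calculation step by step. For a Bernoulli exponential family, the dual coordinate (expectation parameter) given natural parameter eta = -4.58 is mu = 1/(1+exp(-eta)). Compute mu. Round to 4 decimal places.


Dual coordinate (expectation parameter) for Bernoulli:
mu = 1/(1+exp(-eta)).
eta = -4.58.
exp(-eta) = exp(4.58) = 97.514394.
mu = 1/(1+97.514394) = 0.0102

0.0102


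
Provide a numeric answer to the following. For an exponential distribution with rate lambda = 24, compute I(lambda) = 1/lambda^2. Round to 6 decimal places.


Fisher information for exponential: I(lambda) = 1/lambda^2.
lambda = 24, lambda^2 = 576.
I = 1/576 = 0.001736

0.001736


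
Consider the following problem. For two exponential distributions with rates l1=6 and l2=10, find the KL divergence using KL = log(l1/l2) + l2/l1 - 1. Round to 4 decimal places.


KL divergence for exponential family:
KL = log(l1/l2) + l2/l1 - 1.
log(6/10) = -0.510826.
10/6 = 1.666667.
KL = -0.510826 + 1.666667 - 1 = 0.1558

0.1558


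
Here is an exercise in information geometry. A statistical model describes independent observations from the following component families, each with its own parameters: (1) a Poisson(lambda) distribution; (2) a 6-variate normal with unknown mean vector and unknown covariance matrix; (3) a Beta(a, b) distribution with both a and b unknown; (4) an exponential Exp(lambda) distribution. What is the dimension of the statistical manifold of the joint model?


The dimension of a statistical manifold equals the number of free
(independent) real parameters of the model. For a product of independent
blocks the parameter counts add.
- Poisson (lambda): 1.
- 6-variate normal: 6 (mean) + 6*7/2 = 21 (symmetric covariance) = 27.
- Beta (a, b): 2.
- exponential (lambda): 1.
Total = 1 + 27 + 2 + 1 = 31.
Dimension = 31

31


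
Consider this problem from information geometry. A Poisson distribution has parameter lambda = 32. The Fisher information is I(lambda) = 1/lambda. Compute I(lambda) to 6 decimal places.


Fisher information for Poisson: I(lambda) = 1/lambda.
lambda = 32.
I(lambda) = 1/32 = 0.031250

0.031250


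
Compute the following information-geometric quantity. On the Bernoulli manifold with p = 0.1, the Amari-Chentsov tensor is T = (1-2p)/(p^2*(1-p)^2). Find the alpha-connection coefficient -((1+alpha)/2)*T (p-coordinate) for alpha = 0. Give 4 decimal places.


Skewness (Amari-Chentsov) tensor: T = (1-2p)/(p^2*(1-p)^2).
p = 0.1, 1-2p = 0.8, p^2 = 0.01, (1-p)^2 = 0.81.
T = 0.8/(0.01 * 0.81) = 98.765432.
In the p-coordinate, Gamma^(alpha) = Gamma^(0) - (alpha/2)*T with Gamma^(0) = (1/2)*g'(p) = -T/2,
so Gamma^(alpha) = -((1+alpha)/2)*T.
alpha = 0, -(1+alpha)/2 = -0.5.
Gamma = -0.5 * 98.765432 = -49.3827

-49.3827


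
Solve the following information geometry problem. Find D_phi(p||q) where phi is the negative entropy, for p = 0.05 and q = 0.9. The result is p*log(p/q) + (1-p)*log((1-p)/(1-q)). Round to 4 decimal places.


Bregman divergence with negative entropy generator:
D = p*log(p/q) + (1-p)*log((1-p)/(1-q)).
p = 0.05, q = 0.9.
p*log(p/q) = 0.05*log(0.05/0.9) = -0.144519.
(1-p)*log((1-p)/(1-q)) = 0.95*log(0.95/0.1) = 2.138727.
D = -0.144519 + 2.138727 = 1.9942

1.9942


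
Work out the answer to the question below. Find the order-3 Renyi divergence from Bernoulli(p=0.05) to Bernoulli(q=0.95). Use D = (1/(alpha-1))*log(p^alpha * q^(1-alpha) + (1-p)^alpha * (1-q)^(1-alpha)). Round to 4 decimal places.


Renyi divergence of order alpha between Bernoulli distributions:
D = (1/(alpha-1))*log(p^alpha * q^(1-alpha) + (1-p)^alpha * (1-q)^(1-alpha)).
alpha = 3, p = 0.05, q = 0.95.
p^alpha * q^(1-alpha) = 0.05^3 * 0.95^-2 = 0.000139.
(1-p)^alpha * (1-q)^(1-alpha) = 0.95^3 * 0.05^-2 = 342.95.
sum = 0.000139 + 342.95 = 342.950139.
D = (1/2)*log(342.950139) = 2.9188

2.9188


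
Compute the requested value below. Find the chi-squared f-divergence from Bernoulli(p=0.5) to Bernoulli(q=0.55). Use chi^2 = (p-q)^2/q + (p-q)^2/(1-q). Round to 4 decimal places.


Chi-squared divergence between Bernoulli distributions:
chi^2 = (p-q)^2/q + (p-q)^2/(1-q).
p = 0.5, q = 0.55, p-q = -0.05.
(p-q)^2 = 0.0025.
term1 = 0.0025/0.55 = 0.004545.
term2 = 0.0025/0.45 = 0.005556.
chi^2 = 0.004545 + 0.005556 = 0.0101

0.0101


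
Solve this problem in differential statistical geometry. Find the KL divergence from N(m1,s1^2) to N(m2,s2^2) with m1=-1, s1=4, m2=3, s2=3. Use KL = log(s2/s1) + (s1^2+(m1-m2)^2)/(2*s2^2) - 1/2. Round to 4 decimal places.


KL divergence between normal distributions:
KL = log(s2/s1) + (s1^2 + (m1-m2)^2)/(2*s2^2) - 1/2.
log(3/4) = -0.287682.
(4^2 + (-1-3)^2)/(2*3^2) = (16 + 16)/18 = 1.777778.
KL = -0.287682 + 1.777778 - 0.5 = 0.9901

0.9901


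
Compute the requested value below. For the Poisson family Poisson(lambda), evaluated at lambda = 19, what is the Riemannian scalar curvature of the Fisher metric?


This family has a single free parameter, so its statistical manifold
is 1-dimensional. The Riemann curvature tensor of any 1-dimensional
Riemannian manifold vanishes identically, so R = 0.

0


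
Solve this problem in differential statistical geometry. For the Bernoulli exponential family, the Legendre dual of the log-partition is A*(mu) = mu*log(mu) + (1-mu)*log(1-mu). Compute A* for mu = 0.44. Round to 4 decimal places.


Legendre transform for Bernoulli:
A*(mu) = mu*log(mu) + (1-mu)*log(1-mu).
mu = 0.44, 1-mu = 0.56.
mu*log(mu) = 0.44*log(0.44) = -0.361231.
(1-mu)*log(1-mu) = 0.56*log(0.56) = -0.324698.
A* = -0.361231 + -0.324698 = -0.6859

-0.6859


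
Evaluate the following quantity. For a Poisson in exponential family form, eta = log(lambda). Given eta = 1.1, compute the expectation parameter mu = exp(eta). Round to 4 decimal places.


Expectation parameter for Poisson exponential family:
mu = exp(eta).
eta = 1.1.
mu = exp(1.1) = 3.0042

3.0042


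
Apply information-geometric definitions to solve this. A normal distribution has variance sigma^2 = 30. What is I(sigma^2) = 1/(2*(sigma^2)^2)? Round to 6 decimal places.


Fisher information for variance: I(sigma^2) = 1/(2*sigma^4).
sigma^2 = 30, so sigma^4 = 900.
I = 1/(2*900) = 1/1800 = 0.000556

0.000556


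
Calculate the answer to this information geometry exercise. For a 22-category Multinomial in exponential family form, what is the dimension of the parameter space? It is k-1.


Exponential family dimension calculation:
For Multinomial with k=22 categories, dim = k-1 = 21.

21


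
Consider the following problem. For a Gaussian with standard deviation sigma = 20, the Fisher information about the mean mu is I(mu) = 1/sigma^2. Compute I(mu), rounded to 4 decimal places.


The Fisher information for the mean of a normal distribution is I(mu) = 1/sigma^2.
sigma = 20, so sigma^2 = 400.
I(mu) = 1/400 = 0.0025

0.0025


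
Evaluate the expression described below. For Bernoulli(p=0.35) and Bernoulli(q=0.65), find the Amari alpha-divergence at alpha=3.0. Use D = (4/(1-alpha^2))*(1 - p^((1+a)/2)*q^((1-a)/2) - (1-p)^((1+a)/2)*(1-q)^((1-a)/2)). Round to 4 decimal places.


Amari alpha-divergence:
D = (4/(1-alpha^2))*(1 - p^((1+a)/2)*q^((1-a)/2) - (1-p)^((1+a)/2)*(1-q)^((1-a)/2)).
alpha = 3.0, p = 0.35, q = 0.65.
e1 = (1+alpha)/2 = 2.0, e2 = (1-alpha)/2 = -1.0.
t1 = p^e1 * q^e2 = 0.35^2.0 * 0.65^-1.0 = 0.188462.
t2 = (1-p)^e1 * (1-q)^e2 = 0.65^2.0 * 0.35^-1.0 = 1.207143.
4/(1-alpha^2) = -0.5.
D = -0.5*(1 - 0.188462 - 1.207143) = 0.1978

0.1978


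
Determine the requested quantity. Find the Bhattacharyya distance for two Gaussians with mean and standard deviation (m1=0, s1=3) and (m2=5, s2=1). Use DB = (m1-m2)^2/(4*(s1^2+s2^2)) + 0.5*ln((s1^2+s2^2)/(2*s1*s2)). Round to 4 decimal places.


Bhattacharyya distance between two Gaussians:
DB = (m1-m2)^2/(4*(s1^2+s2^2)) + (1/2)*ln((s1^2+s2^2)/(2*s1*s2)).
(m1-m2)^2 = (-5)^2 = 25.
s1^2+s2^2 = 9 + 1 = 10.
term1 = 25/40 = 0.625.
term2 = 0.5*ln(10/6.0) = 0.255413.
DB = 0.625 + 0.255413 = 0.8804

0.8804


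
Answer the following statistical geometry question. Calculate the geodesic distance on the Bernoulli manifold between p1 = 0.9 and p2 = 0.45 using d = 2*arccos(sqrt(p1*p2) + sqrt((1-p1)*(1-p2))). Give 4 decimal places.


Geodesic distance on Bernoulli manifold:
d(p1,p2) = 2*arccos(sqrt(p1*p2) + sqrt((1-p1)*(1-p2))).
sqrt(p1*p2) = sqrt(0.9*0.45) = 0.636396.
sqrt((1-p1)*(1-p2)) = sqrt(0.1*0.55) = 0.234521.
arg = 0.636396 + 0.234521 = 0.870917.
d = 2*arccos(0.870917) = 1.0275

1.0275


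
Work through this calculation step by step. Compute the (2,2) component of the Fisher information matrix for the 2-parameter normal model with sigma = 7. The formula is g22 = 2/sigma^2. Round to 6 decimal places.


For the 2-parameter normal family, the Fisher metric has:
  g11 = 1/sigma^2, g22 = 2/sigma^2.
sigma = 7, sigma^2 = 49.
g22 = 0.040816

0.040816


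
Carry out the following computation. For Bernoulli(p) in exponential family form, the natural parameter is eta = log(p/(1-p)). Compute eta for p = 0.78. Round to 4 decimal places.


Natural parameter for Bernoulli: eta = log(p/(1-p)).
p = 0.78, 1-p = 0.22.
p/(1-p) = 3.545455.
eta = log(3.545455) = 1.2657

1.2657


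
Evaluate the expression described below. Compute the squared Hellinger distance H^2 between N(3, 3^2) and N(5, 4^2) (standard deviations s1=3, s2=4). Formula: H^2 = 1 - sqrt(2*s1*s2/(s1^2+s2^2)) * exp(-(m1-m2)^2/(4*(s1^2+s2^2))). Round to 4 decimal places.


Squared Hellinger distance for Gaussians:
H^2 = 1 - sqrt(2*s1*s2/(s1^2+s2^2)) * exp(-(m1-m2)^2/(4*(s1^2+s2^2))).
s1^2 = 9, s2^2 = 16, s1^2+s2^2 = 25.
sqrt(2*3*4/(25)) = 0.979796.
(m1-m2)^2 = (-2)^2 = 4.
exp(-4/(4*25)) = exp(-0.04) = 0.960789.
H^2 = 1 - 0.979796*0.960789 = 0.0586

0.0586


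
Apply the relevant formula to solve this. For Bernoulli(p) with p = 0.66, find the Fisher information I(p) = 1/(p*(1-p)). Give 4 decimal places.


For Bernoulli(p), Fisher information is I(p) = 1/(p*(1-p)).
p = 0.66, 1-p = 0.34.
p*(1-p) = 0.2244.
I(p) = 1/0.2244 = 4.4563

4.4563


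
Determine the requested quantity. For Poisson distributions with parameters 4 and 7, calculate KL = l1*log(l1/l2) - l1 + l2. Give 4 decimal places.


KL divergence for Poisson:
KL = l1*log(l1/l2) - l1 + l2.
l1 = 4, l2 = 7.
log(4/7) = -0.559616.
l1*log(l1/l2) = 4 * -0.559616 = -2.238463.
KL = -2.238463 - 4 + 7 = 0.7615

0.7615


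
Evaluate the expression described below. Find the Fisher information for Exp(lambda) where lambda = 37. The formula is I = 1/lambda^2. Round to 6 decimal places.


Fisher information for exponential: I(lambda) = 1/lambda^2.
lambda = 37, lambda^2 = 1369.
I = 1/1369 = 0.000730

0.000730


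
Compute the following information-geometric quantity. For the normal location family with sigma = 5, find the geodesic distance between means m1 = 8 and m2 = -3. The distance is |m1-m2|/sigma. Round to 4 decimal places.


On the fixed-variance normal subfamily, geodesic distance = |m1-m2|/sigma.
|8 - -3| = 11.
sigma = 5.
d = 11/5 = 2.2000

2.2000


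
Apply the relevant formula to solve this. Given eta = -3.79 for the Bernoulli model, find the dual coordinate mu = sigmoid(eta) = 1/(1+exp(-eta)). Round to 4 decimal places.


Dual coordinate (expectation parameter) for Bernoulli:
mu = 1/(1+exp(-eta)).
eta = -3.79.
exp(-eta) = exp(3.79) = 44.2564.
mu = 1/(1+44.2564) = 0.0221

0.0221


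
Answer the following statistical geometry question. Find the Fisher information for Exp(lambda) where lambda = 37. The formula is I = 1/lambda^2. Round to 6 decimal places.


Fisher information for exponential: I(lambda) = 1/lambda^2.
lambda = 37, lambda^2 = 1369.
I = 1/1369 = 0.000730

0.000730


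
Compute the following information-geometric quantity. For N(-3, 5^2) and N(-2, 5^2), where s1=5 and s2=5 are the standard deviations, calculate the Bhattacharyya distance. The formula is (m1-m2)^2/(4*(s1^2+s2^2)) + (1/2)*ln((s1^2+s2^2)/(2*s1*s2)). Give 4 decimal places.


Bhattacharyya distance between two Gaussians:
DB = (m1-m2)^2/(4*(s1^2+s2^2)) + (1/2)*ln((s1^2+s2^2)/(2*s1*s2)).
(m1-m2)^2 = (-1)^2 = 1.
s1^2+s2^2 = 25 + 25 = 50.
term1 = 1/200 = 0.005.
term2 = 0.5*ln(50/50.0) = 0.0.
DB = 0.005 + 0.0 = 0.0050

0.0050


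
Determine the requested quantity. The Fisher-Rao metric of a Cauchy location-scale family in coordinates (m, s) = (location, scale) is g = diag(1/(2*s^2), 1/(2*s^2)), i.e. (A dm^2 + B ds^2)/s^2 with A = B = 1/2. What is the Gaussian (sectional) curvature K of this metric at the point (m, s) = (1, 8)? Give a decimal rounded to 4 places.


The metric has the form g = (A dm^2 + B ds^2)/s^2 with A = 1/2, B = 1/2.
Substitute u = sqrt(A/B)*m: g = B*(du^2 + ds^2)/s^2, i.e. B times the
Poincare upper half-plane metric, which has constant Gaussian curvature -1.
Scaling a 2D metric by a constant c divides the Gaussian curvature by c,
so K = -1/B = -1/(1/2) = -2.0000 everywhere (the point (m, s) = (1, 8) is irrelevant:
the curvature is constant).
The requested Gaussian curvature is K = -2.0000.

-2.0000


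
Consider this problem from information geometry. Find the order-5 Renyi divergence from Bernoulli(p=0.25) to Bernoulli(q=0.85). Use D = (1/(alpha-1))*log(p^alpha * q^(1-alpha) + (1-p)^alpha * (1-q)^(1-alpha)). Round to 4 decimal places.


Renyi divergence of order alpha between Bernoulli distributions:
D = (1/(alpha-1))*log(p^alpha * q^(1-alpha) + (1-p)^alpha * (1-q)^(1-alpha)).
alpha = 5, p = 0.25, q = 0.85.
p^alpha * q^(1-alpha) = 0.25^5 * 0.85^-4 = 0.001871.
(1-p)^alpha * (1-q)^(1-alpha) = 0.75^5 * 0.15^-4 = 468.75.
sum = 0.001871 + 468.75 = 468.751871.
D = (1/4)*log(468.751871) = 1.5375

1.5375


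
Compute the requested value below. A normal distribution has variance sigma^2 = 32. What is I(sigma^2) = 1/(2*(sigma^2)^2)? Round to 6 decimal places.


Fisher information for variance: I(sigma^2) = 1/(2*sigma^4).
sigma^2 = 32, so sigma^4 = 1024.
I = 1/(2*1024) = 1/2048 = 0.000488

0.000488


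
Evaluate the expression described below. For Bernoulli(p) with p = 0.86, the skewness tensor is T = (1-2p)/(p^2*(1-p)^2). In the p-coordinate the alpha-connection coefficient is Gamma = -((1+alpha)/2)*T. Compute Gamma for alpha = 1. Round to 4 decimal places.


Skewness (Amari-Chentsov) tensor: T = (1-2p)/(p^2*(1-p)^2).
p = 0.86, 1-2p = -0.72, p^2 = 0.7396, (1-p)^2 = 0.0196.
T = -0.72/(0.7396 * 0.0196) = -49.668326.
In the p-coordinate, Gamma^(alpha) = Gamma^(0) - (alpha/2)*T with Gamma^(0) = (1/2)*g'(p) = -T/2,
so Gamma^(alpha) = -((1+alpha)/2)*T.
alpha = 1, -(1+alpha)/2 = -1.0.
Gamma = -1.0 * -49.668326 = 49.6683

49.6683


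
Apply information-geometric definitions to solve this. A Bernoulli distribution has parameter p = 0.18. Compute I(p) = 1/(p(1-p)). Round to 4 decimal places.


For Bernoulli(p), Fisher information is I(p) = 1/(p*(1-p)).
p = 0.18, 1-p = 0.82.
p*(1-p) = 0.1476.
I(p) = 1/0.1476 = 6.7751

6.7751


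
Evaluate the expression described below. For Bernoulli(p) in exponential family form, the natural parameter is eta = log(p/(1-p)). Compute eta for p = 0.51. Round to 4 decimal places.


Natural parameter for Bernoulli: eta = log(p/(1-p)).
p = 0.51, 1-p = 0.49.
p/(1-p) = 1.040816.
eta = log(1.040816) = 0.0400

0.0400


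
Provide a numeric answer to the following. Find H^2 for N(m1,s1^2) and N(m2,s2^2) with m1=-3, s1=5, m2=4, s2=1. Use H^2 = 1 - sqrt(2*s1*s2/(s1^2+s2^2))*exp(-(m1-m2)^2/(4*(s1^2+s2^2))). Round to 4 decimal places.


Squared Hellinger distance for Gaussians:
H^2 = 1 - sqrt(2*s1*s2/(s1^2+s2^2)) * exp(-(m1-m2)^2/(4*(s1^2+s2^2))).
s1^2 = 25, s2^2 = 1, s1^2+s2^2 = 26.
sqrt(2*5*1/(26)) = 0.620174.
(m1-m2)^2 = (-7)^2 = 49.
exp(-49/(4*26)) = exp(-0.471154) = 0.624282.
H^2 = 1 - 0.620174*0.624282 = 0.6128

0.6128


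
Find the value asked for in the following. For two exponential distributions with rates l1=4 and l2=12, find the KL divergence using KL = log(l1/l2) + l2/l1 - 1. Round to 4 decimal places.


KL divergence for exponential family:
KL = log(l1/l2) + l2/l1 - 1.
log(4/12) = -1.098612.
12/4 = 3.0.
KL = -1.098612 + 3.0 - 1 = 0.9014

0.9014


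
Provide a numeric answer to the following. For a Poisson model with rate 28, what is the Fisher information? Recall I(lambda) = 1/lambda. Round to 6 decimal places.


Fisher information for Poisson: I(lambda) = 1/lambda.
lambda = 28.
I(lambda) = 1/28 = 0.035714

0.035714


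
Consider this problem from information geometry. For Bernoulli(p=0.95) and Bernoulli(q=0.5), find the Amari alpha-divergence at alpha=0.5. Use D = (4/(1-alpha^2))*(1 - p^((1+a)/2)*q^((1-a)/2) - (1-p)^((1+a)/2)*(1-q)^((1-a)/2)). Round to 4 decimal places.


Amari alpha-divergence:
D = (4/(1-alpha^2))*(1 - p^((1+a)/2)*q^((1-a)/2) - (1-p)^((1+a)/2)*(1-q)^((1-a)/2)).
alpha = 0.5, p = 0.95, q = 0.5.
e1 = (1+alpha)/2 = 0.75, e2 = (1-alpha)/2 = 0.25.
t1 = p^e1 * q^e2 = 0.95^0.75 * 0.5^0.25 = 0.809161.
t2 = (1-p)^e1 * (1-q)^e2 = 0.05^0.75 * 0.5^0.25 = 0.088914.
4/(1-alpha^2) = 5.333333.
D = 5.333333*(1 - 0.809161 - 0.088914) = 0.5436

0.5436


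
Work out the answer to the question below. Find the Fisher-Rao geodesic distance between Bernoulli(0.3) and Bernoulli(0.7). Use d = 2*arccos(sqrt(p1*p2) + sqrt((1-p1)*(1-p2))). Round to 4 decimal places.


Geodesic distance on Bernoulli manifold:
d(p1,p2) = 2*arccos(sqrt(p1*p2) + sqrt((1-p1)*(1-p2))).
sqrt(p1*p2) = sqrt(0.3*0.7) = 0.458258.
sqrt((1-p1)*(1-p2)) = sqrt(0.7*0.3) = 0.458258.
arg = 0.458258 + 0.458258 = 0.916515.
d = 2*arccos(0.916515) = 0.8230

0.8230


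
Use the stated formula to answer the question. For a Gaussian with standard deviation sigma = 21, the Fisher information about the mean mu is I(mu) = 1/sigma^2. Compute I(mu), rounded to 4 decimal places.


The Fisher information for the mean of a normal distribution is I(mu) = 1/sigma^2.
sigma = 21, so sigma^2 = 441.
I(mu) = 1/441 = 0.0023

0.0023


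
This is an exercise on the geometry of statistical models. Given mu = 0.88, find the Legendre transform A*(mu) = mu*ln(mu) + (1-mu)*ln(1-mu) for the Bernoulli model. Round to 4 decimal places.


Legendre transform for Bernoulli:
A*(mu) = mu*log(mu) + (1-mu)*log(1-mu).
mu = 0.88, 1-mu = 0.12.
mu*log(mu) = 0.88*log(0.88) = -0.112493.
(1-mu)*log(1-mu) = 0.12*log(0.12) = -0.254432.
A* = -0.112493 + -0.254432 = -0.3669

-0.3669


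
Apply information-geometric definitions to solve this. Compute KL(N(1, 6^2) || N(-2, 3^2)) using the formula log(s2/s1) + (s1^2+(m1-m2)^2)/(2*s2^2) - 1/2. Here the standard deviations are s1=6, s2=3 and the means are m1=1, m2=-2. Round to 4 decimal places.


KL divergence between normal distributions:
KL = log(s2/s1) + (s1^2 + (m1-m2)^2)/(2*s2^2) - 1/2.
log(3/6) = -0.693147.
(6^2 + (1--2)^2)/(2*3^2) = (36 + 9)/18 = 2.5.
KL = -0.693147 + 2.5 - 0.5 = 1.3069

1.3069


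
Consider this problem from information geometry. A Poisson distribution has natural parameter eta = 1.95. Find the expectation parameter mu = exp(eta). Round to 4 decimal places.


Expectation parameter for Poisson exponential family:
mu = exp(eta).
eta = 1.95.
mu = exp(1.95) = 7.0287

7.0287


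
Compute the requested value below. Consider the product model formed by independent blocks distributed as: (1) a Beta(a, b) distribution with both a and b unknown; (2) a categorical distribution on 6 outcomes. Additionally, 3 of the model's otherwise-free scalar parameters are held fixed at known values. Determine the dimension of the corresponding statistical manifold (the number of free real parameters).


The dimension of a statistical manifold equals the number of free
(independent) real parameters of the model. For a product of independent
blocks the parameter counts add.
- Beta (a, b): 2.
- categorical on 6 outcomes (probabilities sum to 1): 6-1 = 5.
Total = 2 + 5 = 7.
3 parameter(s) fixed at known values: 7 - 3 = 4.
Dimension = 4

4


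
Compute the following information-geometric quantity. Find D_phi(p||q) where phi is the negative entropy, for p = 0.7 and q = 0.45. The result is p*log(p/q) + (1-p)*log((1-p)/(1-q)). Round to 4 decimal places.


Bregman divergence with negative entropy generator:
D = p*log(p/q) + (1-p)*log((1-p)/(1-q)).
p = 0.7, q = 0.45.
p*log(p/q) = 0.7*log(0.7/0.45) = 0.309283.
(1-p)*log((1-p)/(1-q)) = 0.3*log(0.3/0.55) = -0.181841.
D = 0.309283 + -0.181841 = 0.1274

0.1274


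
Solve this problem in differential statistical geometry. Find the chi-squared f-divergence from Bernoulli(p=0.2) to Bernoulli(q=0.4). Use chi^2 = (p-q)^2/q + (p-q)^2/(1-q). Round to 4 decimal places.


Chi-squared divergence between Bernoulli distributions:
chi^2 = (p-q)^2/q + (p-q)^2/(1-q).
p = 0.2, q = 0.4, p-q = -0.2.
(p-q)^2 = 0.04.
term1 = 0.04/0.4 = 0.1.
term2 = 0.04/0.6 = 0.066667.
chi^2 = 0.1 + 0.066667 = 0.1667

0.1667


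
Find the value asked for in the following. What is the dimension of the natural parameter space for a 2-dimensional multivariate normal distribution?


Exponential family dimension calculation:
For 2-dim MVN: mean has 2 params, covariance has 2*3/2 = 3 unique entries.
Total dim = 2 + 3 = 5.

5


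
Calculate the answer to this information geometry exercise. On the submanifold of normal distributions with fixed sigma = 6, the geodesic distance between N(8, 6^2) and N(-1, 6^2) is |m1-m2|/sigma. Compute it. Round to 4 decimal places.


On the fixed-variance normal subfamily, geodesic distance = |m1-m2|/sigma.
|8 - -1| = 9.
sigma = 6.
d = 9/6 = 1.5000

1.5000


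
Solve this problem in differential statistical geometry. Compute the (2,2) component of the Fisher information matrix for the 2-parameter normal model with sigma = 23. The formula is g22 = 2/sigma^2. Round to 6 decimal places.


For the 2-parameter normal family, the Fisher metric has:
  g11 = 1/sigma^2, g22 = 2/sigma^2.
sigma = 23, sigma^2 = 529.
g22 = 0.003781

0.003781


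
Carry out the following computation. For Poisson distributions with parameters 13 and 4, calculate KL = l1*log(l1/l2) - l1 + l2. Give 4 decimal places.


KL divergence for Poisson:
KL = l1*log(l1/l2) - l1 + l2.
l1 = 13, l2 = 4.
log(13/4) = 1.178655.
l1*log(l1/l2) = 13 * 1.178655 = 15.322515.
KL = 15.322515 - 13 + 4 = 6.3225

6.3225


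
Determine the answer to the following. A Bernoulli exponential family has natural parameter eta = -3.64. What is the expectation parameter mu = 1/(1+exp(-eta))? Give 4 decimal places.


Dual coordinate (expectation parameter) for Bernoulli:
mu = 1/(1+exp(-eta)).
eta = -3.64.
exp(-eta) = exp(3.64) = 38.091837.
mu = 1/(1+38.091837) = 0.0256

0.0256


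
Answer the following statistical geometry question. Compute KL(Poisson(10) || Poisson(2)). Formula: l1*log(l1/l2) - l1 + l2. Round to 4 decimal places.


KL divergence for Poisson:
KL = l1*log(l1/l2) - l1 + l2.
l1 = 10, l2 = 2.
log(10/2) = 1.609438.
l1*log(l1/l2) = 10 * 1.609438 = 16.094379.
KL = 16.094379 - 10 + 2 = 8.0944

8.0944


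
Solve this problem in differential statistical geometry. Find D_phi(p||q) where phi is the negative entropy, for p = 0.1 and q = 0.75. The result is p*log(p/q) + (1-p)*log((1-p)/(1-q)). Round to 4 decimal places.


Bregman divergence with negative entropy generator:
D = p*log(p/q) + (1-p)*log((1-p)/(1-q)).
p = 0.1, q = 0.75.
p*log(p/q) = 0.1*log(0.1/0.75) = -0.20149.
(1-p)*log((1-p)/(1-q)) = 0.9*log(0.9/0.25) = 1.15284.
D = -0.20149 + 1.15284 = 0.9514

0.9514


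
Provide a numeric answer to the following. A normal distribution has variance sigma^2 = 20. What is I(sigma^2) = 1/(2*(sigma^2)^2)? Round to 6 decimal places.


Fisher information for variance: I(sigma^2) = 1/(2*sigma^4).
sigma^2 = 20, so sigma^4 = 400.
I = 1/(2*400) = 1/800 = 0.001250

0.001250


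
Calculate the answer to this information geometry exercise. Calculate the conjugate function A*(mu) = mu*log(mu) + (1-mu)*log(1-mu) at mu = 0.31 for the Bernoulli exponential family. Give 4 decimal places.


Legendre transform for Bernoulli:
A*(mu) = mu*log(mu) + (1-mu)*log(1-mu).
mu = 0.31, 1-mu = 0.69.
mu*log(mu) = 0.31*log(0.31) = -0.363067.
(1-mu)*log(1-mu) = 0.69*log(0.69) = -0.256034.
A* = -0.363067 + -0.256034 = -0.6191

-0.6191


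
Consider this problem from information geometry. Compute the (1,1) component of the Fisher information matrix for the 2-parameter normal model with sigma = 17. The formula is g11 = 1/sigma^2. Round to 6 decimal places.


For the 2-parameter normal family, the Fisher metric has:
  g11 = 1/sigma^2, g22 = 2/sigma^2.
sigma = 17, sigma^2 = 289.
g11 = 0.003460

0.003460


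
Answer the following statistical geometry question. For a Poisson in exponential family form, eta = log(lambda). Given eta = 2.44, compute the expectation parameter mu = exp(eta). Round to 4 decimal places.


Expectation parameter for Poisson exponential family:
mu = exp(eta).
eta = 2.44.
mu = exp(2.44) = 11.4730

11.4730


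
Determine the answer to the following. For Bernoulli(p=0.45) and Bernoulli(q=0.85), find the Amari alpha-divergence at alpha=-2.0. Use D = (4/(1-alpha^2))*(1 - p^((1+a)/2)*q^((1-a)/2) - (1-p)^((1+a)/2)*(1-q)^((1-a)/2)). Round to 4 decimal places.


Amari alpha-divergence:
D = (4/(1-alpha^2))*(1 - p^((1+a)/2)*q^((1-a)/2) - (1-p)^((1+a)/2)*(1-q)^((1-a)/2)).
alpha = -2.0, p = 0.45, q = 0.85.
e1 = (1+alpha)/2 = -0.5, e2 = (1-alpha)/2 = 1.5.
t1 = p^e1 * q^e2 = 0.45^-0.5 * 0.85^1.5 = 1.168213.
t2 = (1-p)^e1 * (1-q)^e2 = 0.55^-0.5 * 0.15^1.5 = 0.078335.
4/(1-alpha^2) = -1.333333.
D = -1.333333*(1 - 1.168213 - 0.078335) = 0.3287

0.3287


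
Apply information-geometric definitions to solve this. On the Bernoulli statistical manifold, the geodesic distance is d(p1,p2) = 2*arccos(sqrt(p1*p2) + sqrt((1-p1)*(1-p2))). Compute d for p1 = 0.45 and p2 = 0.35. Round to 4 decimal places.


Geodesic distance on Bernoulli manifold:
d(p1,p2) = 2*arccos(sqrt(p1*p2) + sqrt((1-p1)*(1-p2))).
sqrt(p1*p2) = sqrt(0.45*0.35) = 0.396863.
sqrt((1-p1)*(1-p2)) = sqrt(0.55*0.65) = 0.597913.
arg = 0.396863 + 0.597913 = 0.994776.
d = 2*arccos(0.994776) = 0.2045

0.2045


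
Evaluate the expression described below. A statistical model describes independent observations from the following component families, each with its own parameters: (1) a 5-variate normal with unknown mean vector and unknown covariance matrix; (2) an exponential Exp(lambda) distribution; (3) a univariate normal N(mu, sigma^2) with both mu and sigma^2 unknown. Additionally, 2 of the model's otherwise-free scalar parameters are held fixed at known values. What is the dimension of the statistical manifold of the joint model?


The dimension of a statistical manifold equals the number of free
(independent) real parameters of the model. For a product of independent
blocks the parameter counts add.
- 5-variate normal: 5 (mean) + 5*6/2 = 15 (symmetric covariance) = 20.
- exponential (lambda): 1.
- normal (mu, sigma^2): 2.
Total = 20 + 1 + 2 = 23.
2 parameter(s) fixed at known values: 23 - 2 = 21.
Dimension = 21

21


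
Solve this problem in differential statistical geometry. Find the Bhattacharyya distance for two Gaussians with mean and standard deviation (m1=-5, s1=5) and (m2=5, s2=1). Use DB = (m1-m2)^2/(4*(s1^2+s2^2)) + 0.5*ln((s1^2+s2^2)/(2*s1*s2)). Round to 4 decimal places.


Bhattacharyya distance between two Gaussians:
DB = (m1-m2)^2/(4*(s1^2+s2^2)) + (1/2)*ln((s1^2+s2^2)/(2*s1*s2)).
(m1-m2)^2 = (-10)^2 = 100.
s1^2+s2^2 = 25 + 1 = 26.
term1 = 100/104 = 0.961538.
term2 = 0.5*ln(26/10.0) = 0.477756.
DB = 0.961538 + 0.477756 = 1.4393

1.4393


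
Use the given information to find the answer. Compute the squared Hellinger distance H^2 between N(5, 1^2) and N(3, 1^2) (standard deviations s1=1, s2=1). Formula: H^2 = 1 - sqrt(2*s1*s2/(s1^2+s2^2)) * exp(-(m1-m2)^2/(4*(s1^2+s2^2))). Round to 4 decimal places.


Squared Hellinger distance for Gaussians:
H^2 = 1 - sqrt(2*s1*s2/(s1^2+s2^2)) * exp(-(m1-m2)^2/(4*(s1^2+s2^2))).
s1^2 = 1, s2^2 = 1, s1^2+s2^2 = 2.
sqrt(2*1*1/(2)) = 1.0.
(m1-m2)^2 = (2)^2 = 4.
exp(-4/(4*2)) = exp(-0.5) = 0.606531.
H^2 = 1 - 1.0*0.606531 = 0.3935

0.3935


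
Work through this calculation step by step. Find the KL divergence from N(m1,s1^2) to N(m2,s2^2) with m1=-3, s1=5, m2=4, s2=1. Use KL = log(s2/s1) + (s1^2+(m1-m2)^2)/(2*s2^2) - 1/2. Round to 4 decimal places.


KL divergence between normal distributions:
KL = log(s2/s1) + (s1^2 + (m1-m2)^2)/(2*s2^2) - 1/2.
log(1/5) = -1.609438.
(5^2 + (-3-4)^2)/(2*1^2) = (25 + 49)/2 = 37.0.
KL = -1.609438 + 37.0 - 0.5 = 34.8906

34.8906


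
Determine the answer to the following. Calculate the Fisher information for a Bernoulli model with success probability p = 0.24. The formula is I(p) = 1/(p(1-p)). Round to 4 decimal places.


For Bernoulli(p), Fisher information is I(p) = 1/(p*(1-p)).
p = 0.24, 1-p = 0.76.
p*(1-p) = 0.1824.
I(p) = 1/0.1824 = 5.4825

5.4825


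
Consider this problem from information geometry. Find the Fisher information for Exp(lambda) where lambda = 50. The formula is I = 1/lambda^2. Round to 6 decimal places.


Fisher information for exponential: I(lambda) = 1/lambda^2.
lambda = 50, lambda^2 = 2500.
I = 1/2500 = 0.000400

0.000400


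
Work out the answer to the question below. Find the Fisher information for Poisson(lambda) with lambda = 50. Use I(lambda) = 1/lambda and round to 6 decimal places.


Fisher information for Poisson: I(lambda) = 1/lambda.
lambda = 50.
I(lambda) = 1/50 = 0.020000

0.020000


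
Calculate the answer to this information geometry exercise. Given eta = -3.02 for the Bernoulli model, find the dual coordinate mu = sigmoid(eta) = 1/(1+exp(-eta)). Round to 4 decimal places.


Dual coordinate (expectation parameter) for Bernoulli:
mu = 1/(1+exp(-eta)).
eta = -3.02.
exp(-eta) = exp(3.02) = 20.491292.
mu = 1/(1+20.491292) = 0.0465

0.0465


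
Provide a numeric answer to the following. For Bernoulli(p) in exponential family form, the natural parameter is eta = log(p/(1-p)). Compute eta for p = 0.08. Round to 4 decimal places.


Natural parameter for Bernoulli: eta = log(p/(1-p)).
p = 0.08, 1-p = 0.92.
p/(1-p) = 0.086957.
eta = log(0.086957) = -2.4423

-2.4423


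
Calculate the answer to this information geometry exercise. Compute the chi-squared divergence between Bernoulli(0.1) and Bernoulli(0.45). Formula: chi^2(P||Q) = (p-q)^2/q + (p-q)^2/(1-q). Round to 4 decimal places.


Chi-squared divergence between Bernoulli distributions:
chi^2 = (p-q)^2/q + (p-q)^2/(1-q).
p = 0.1, q = 0.45, p-q = -0.35.
(p-q)^2 = 0.1225.
term1 = 0.1225/0.45 = 0.272222.
term2 = 0.1225/0.55 = 0.222727.
chi^2 = 0.272222 + 0.222727 = 0.4949

0.4949


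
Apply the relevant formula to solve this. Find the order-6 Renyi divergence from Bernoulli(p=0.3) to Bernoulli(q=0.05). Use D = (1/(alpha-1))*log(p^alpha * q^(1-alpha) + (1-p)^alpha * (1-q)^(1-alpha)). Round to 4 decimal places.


Renyi divergence of order alpha between Bernoulli distributions:
D = (1/(alpha-1))*log(p^alpha * q^(1-alpha) + (1-p)^alpha * (1-q)^(1-alpha)).
alpha = 6, p = 0.3, q = 0.05.
p^alpha * q^(1-alpha) = 0.3^6 * 0.05^-5 = 2332.8.
(1-p)^alpha * (1-q)^(1-alpha) = 0.7^6 * 0.95^-5 = 0.152044.
sum = 2332.8 + 0.152044 = 2332.952044.
D = (1/5)*log(2332.952044) = 1.5510

1.5510


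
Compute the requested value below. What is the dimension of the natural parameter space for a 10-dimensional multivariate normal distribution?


Exponential family dimension calculation:
For 10-dim MVN: mean has 10 params, covariance has 10*11/2 = 55 unique entries.
Total dim = 10 + 55 = 65.

65


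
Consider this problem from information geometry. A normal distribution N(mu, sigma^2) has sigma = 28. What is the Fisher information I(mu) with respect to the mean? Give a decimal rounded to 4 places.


The Fisher information for the mean of a normal distribution is I(mu) = 1/sigma^2.
sigma = 28, so sigma^2 = 784.
I(mu) = 1/784 = 0.0013

0.0013


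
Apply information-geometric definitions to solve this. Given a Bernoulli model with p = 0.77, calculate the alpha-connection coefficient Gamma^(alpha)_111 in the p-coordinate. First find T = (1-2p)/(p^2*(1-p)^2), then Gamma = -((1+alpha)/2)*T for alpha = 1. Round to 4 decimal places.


Skewness (Amari-Chentsov) tensor: T = (1-2p)/(p^2*(1-p)^2).
p = 0.77, 1-2p = -0.54, p^2 = 0.5929, (1-p)^2 = 0.0529.
T = -0.54/(0.5929 * 0.0529) = -17.216967.
In the p-coordinate, Gamma^(alpha) = Gamma^(0) - (alpha/2)*T with Gamma^(0) = (1/2)*g'(p) = -T/2,
so Gamma^(alpha) = -((1+alpha)/2)*T.
alpha = 1, -(1+alpha)/2 = -1.0.
Gamma = -1.0 * -17.216967 = 17.2170

17.2170


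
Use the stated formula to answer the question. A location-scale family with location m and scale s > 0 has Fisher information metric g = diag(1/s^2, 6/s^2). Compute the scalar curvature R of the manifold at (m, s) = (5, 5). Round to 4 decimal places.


The metric has the form g = (A dm^2 + B ds^2)/s^2 with A = 1, B = 6.
Substitute u = sqrt(A/B)*m: g = B*(du^2 + ds^2)/s^2, i.e. B times the
Poincare upper half-plane metric, which has constant Gaussian curvature -1.
Scaling a 2D metric by a constant c divides the Gaussian curvature by c,
so K = -1/B = -1/(6) = -0.1667 everywhere (the point (m, s) = (5, 5) is irrelevant:
the curvature is constant).
Scalar curvature in dimension 2: R = 2K = -2/(6) = -0.3333.

-0.3333


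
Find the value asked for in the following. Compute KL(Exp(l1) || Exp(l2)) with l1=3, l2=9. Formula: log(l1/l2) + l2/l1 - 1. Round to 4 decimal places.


KL divergence for exponential family:
KL = log(l1/l2) + l2/l1 - 1.
log(3/9) = -1.098612.
9/3 = 3.0.
KL = -1.098612 + 3.0 - 1 = 0.9014

0.9014


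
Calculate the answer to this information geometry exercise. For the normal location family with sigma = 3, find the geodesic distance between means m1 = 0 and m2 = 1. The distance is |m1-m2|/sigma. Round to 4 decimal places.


On the fixed-variance normal subfamily, geodesic distance = |m1-m2|/sigma.
|0 - 1| = 1.
sigma = 3.
d = 1/3 = 0.3333

0.3333


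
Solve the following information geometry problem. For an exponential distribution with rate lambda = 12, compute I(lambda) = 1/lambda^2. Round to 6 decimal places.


Fisher information for exponential: I(lambda) = 1/lambda^2.
lambda = 12, lambda^2 = 144.
I = 1/144 = 0.006944

0.006944


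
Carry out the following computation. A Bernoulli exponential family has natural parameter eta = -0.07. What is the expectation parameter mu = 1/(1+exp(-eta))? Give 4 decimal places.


Dual coordinate (expectation parameter) for Bernoulli:
mu = 1/(1+exp(-eta)).
eta = -0.07.
exp(-eta) = exp(0.07) = 1.072508.
mu = 1/(1+1.072508) = 0.4825

0.4825


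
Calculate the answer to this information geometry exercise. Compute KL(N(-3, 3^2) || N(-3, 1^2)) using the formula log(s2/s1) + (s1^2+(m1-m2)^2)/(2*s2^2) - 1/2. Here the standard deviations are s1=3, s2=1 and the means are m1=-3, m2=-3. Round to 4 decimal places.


KL divergence between normal distributions:
KL = log(s2/s1) + (s1^2 + (m1-m2)^2)/(2*s2^2) - 1/2.
log(1/3) = -1.098612.
(3^2 + (-3--3)^2)/(2*1^2) = (9 + 0)/2 = 4.5.
KL = -1.098612 + 4.5 - 0.5 = 2.9014

2.9014
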